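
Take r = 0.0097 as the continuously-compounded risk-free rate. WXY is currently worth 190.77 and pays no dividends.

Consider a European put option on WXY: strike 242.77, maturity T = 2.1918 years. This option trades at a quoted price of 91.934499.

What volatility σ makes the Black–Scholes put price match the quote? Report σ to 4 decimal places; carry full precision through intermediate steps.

sigma = 0.5363

At σ = 0.5363 the Black–Scholes value reproduces the quote:
σ√T = 0.5363·√2.1918 = 0.793978
d₁ = (ln(S/K) + (r+σ²/2)T) / (σ√T) = (ln(190.77/242.77) + (0.0097+0.5363²/2)·2.1918) / 0.793978 = (-0.241046 + 0.336461) / 0.793978 = 0.120173
d₂ = d₁ − σ√T = 0.120173 − 0.793978 = -0.673805
e^{−rT} = 0.978964
N(−d₁) = 0.452173,  N(−d₂) = 0.749782
V = K·e^{−rT}·N(−d₂) − S·N(−d₁) = 178.195549 − 86.261050 = 91.934499 (matching the quote); vega is positive throughout, so no other σ reproduces this price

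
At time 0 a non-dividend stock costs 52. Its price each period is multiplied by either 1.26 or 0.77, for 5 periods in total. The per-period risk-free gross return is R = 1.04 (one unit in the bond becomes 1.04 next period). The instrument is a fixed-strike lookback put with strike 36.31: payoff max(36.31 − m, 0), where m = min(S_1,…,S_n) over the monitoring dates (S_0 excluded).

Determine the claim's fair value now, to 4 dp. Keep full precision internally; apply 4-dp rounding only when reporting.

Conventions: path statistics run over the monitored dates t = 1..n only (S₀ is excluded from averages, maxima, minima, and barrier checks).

price = 2.6358

Risk-neutral up-probability p* = (R−d)/(u−d) = (1.04−0.77)/(1.26−0.77) = 0.5510; the claim prices as the p*-weighted sum of path payoffs discounted by R^5.
Enumerate all 2^5 = 32 price paths (U = up ×1.26, D = down ×0.77); each path with k up-moves has probability p*^k·(1−p*)^(5−k).
DDDDD: m=14.0753, payoff=22.2347, prob=0.018245
UDDDD: m=23.0323, payoff=13.2777, prob=0.022391
DUDDD: m=23.0323, payoff=13.2777, prob=0.022391
UUDDD: m=37.6892, payoff=0.0000, prob=0.027480
DDUDD: m=23.0323, payoff=13.2777, prob=0.022391
UDUDD: m=37.6892, payoff=0.0000, prob=0.027480
DUUDD: m=37.6892, payoff=0.0000, prob=0.027480
UUUDD: m=61.6732, payoff=0.0000, prob=0.033725
DDDUD: m=23.0323, payoff=13.2777, prob=0.022391
UDDUD: m=37.6892, payoff=0.0000, prob=0.027480
DUDUD: m=37.6892, payoff=0.0000, prob=0.027480
UUDUD: m=61.6732, payoff=0.0000, prob=0.033725
DDUUD: m=30.8308, payoff=5.4792, prob=0.027480
UDUUD: m=50.4504, payoff=0.0000, prob=0.033725
DUUUD: m=40.0400, payoff=0.0000, prob=0.033725
UUUUD: m=65.5200, payoff=0.0000, prob=0.041390
DDDDU: m=18.2796, payoff=18.0304, prob=0.022391
UDDDU: m=29.9120, payoff=6.3980, prob=0.027480
DUDDU: m=29.9120, payoff=6.3980, prob=0.027480
UUDDU: m=48.9470, payoff=0.0000, prob=0.033725
DDUDU: m=29.9120, payoff=6.3980, prob=0.027480
UDUDU: m=48.9470, payoff=0.0000, prob=0.033725
DUUDU: m=40.0400, payoff=0.0000, prob=0.033725
UUUDU: m=65.5200, payoff=0.0000, prob=0.041390
DDDUU: m=23.7397, payoff=12.5703, prob=0.027480
UDDUU: m=38.8468, payoff=0.0000, prob=0.033725
DUDUU: m=38.8468, payoff=0.0000, prob=0.033725
UUDUU: m=63.5675, payoff=0.0000, prob=0.041390
DDUUU: m=30.8308, payoff=5.4792, prob=0.033725
UDUUU: m=50.4504, payoff=0.0000, prob=0.041390
DUUUU: m=40.0400, payoff=0.0000, prob=0.041390
UUUUU: m=65.5200, payoff=0.0000, prob=0.050797
Price = Σ prob·payoff / R^5 = 3.206822 / 1.216653 = 2.6358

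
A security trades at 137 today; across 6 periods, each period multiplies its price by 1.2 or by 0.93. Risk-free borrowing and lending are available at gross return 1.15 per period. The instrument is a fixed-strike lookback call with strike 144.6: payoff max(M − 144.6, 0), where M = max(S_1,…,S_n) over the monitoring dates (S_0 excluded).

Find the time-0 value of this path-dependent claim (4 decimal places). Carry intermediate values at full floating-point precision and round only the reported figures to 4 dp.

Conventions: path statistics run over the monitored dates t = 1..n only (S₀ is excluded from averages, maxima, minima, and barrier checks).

No-arbitrage gives p* = (R−d)/(u−d) = 0.8148: enumerate every path, weight its payoff by its p*-probability, and discount by R^6.
Enumerate all 2^6 = 64 price paths (U = up ×1.2, D = down ×0.93); each path with k up-moves has probability p*^k·(1−p*)^(6−k).
DDDDDD: M=127.4100, payoff=0.0000, prob=0.000040
UDDDDD: M=164.4000, payoff=19.8000, prob=0.000177
DUDDDD: M=152.8920, payoff=8.2920, prob=0.000177
UUDDDD: M=197.2800, payoff=52.6800, prob=0.000781
DDUDDD: M=142.1896, payoff=0.0000, prob=0.000177
UDUDDD: M=183.4704, payoff=38.8704, prob=0.000781
DUUDDD: M=183.4704, payoff=38.8704, prob=0.000781
UUUDDD: M=236.7360, payoff=92.1360, prob=0.003436
DDDUDD: M=132.2363, payoff=0.0000, prob=0.000177
UDDUDD: M=170.6275, payoff=26.0275, prob=0.000781
DUDUDD: M=170.6275, payoff=26.0275, prob=0.000781
UUDUDD: M=220.1645, payoff=75.5645, prob=0.003436
DDUUDD: M=170.6275, payoff=26.0275, prob=0.000781
UDUUDD: M=220.1645, payoff=75.5645, prob=0.003436
DUUUDD: M=220.1645, payoff=75.5645, prob=0.003436
UUUUDD: M=284.0832, payoff=139.4832, prob=0.015116
DDDDUD: M=127.4100, payoff=0.0000, prob=0.000177
UDDDUD: M=164.4000, payoff=19.8000, prob=0.000781
DUDDUD: M=158.6835, payoff=14.0835, prob=0.000781
UUDDUD: M=204.7530, payoff=60.1530, prob=0.003436
DDUDUD: M=158.6835, payoff=14.0835, prob=0.000781
UDUDUD: M=204.7530, payoff=60.1530, prob=0.003436
DUUDUD: M=204.7530, payoff=60.1530, prob=0.003436
UUUDUD: M=264.1974, payoff=119.5974, prob=0.015116
DDDUUD: M=158.6835, payoff=14.0835, prob=0.000781
UDDUUD: M=204.7530, payoff=60.1530, prob=0.003436
DUDUUD: M=204.7530, payoff=60.1530, prob=0.003436
UUDUUD: M=264.1974, payoff=119.5974, prob=0.015116
DDUUUD: M=204.7530, payoff=60.1530, prob=0.003436
UDUUUD: M=264.1974, payoff=119.5974, prob=0.015116
DUUUUD: M=264.1974, payoff=119.5974, prob=0.015116
UUUUUD: M=340.8998, payoff=196.2998, prob=0.066512
DDDDDU: M=127.4100, payoff=0.0000, prob=0.000177
UDDDDU: M=164.4000, payoff=19.8000, prob=0.000781
DUDDDU: M=152.8920, payoff=8.2920, prob=0.000781
UUDDDU: M=197.2800, payoff=52.6800, prob=0.003436
DDUDDU: M=147.5757, payoff=2.9757, prob=0.000781
UDUDDU: M=190.4203, payoff=45.8203, prob=0.003436
DUUDDU: M=190.4203, payoff=45.8203, prob=0.003436
UUUDDU: M=245.7036, payoff=101.1036, prob=0.015116
DDDUDU: M=147.5757, payoff=2.9757, prob=0.000781
UDDUDU: M=190.4203, payoff=45.8203, prob=0.003436
DUDUDU: M=190.4203, payoff=45.8203, prob=0.003436
UUDUDU: M=245.7036, payoff=101.1036, prob=0.015116
DDUUDU: M=190.4203, payoff=45.8203, prob=0.003436
UDUUDU: M=245.7036, payoff=101.1036, prob=0.015116
DUUUDU: M=245.7036, payoff=101.1036, prob=0.015116
UUUUDU: M=317.0369, payoff=172.4369, prob=0.066512
DDDDUU: M=147.5757, payoff=2.9757, prob=0.000781
UDDDUU: M=190.4203, payoff=45.8203, prob=0.003436
DUDDUU: M=190.4203, payoff=45.8203, prob=0.003436
UUDDUU: M=245.7036, payoff=101.1036, prob=0.015116
DDUDUU: M=190.4203, payoff=45.8203, prob=0.003436
UDUDUU: M=245.7036, payoff=101.1036, prob=0.015116
DUUDUU: M=245.7036, payoff=101.1036, prob=0.015116
UUUDUU: M=317.0369, payoff=172.4369, prob=0.066512
DDDUUU: M=190.4203, payoff=45.8203, prob=0.003436
UDDUUU: M=245.7036, payoff=101.1036, prob=0.015116
DUDUUU: M=245.7036, payoff=101.1036, prob=0.015116
UUDUUU: M=317.0369, payoff=172.4369, prob=0.066512
DDUUUU: M=245.7036, payoff=101.1036, prob=0.015116
UDUUUU: M=317.0369, payoff=172.4369, prob=0.066512
DUUUUU: M=317.0369, payoff=172.4369, prob=0.066512
UUUUUU: M=409.0798, payoff=264.4798, prob=0.292653
Price = Σ prob·payoff / R^6 = 176.604328 / 2.313061 = 76.3509

price = 76.3509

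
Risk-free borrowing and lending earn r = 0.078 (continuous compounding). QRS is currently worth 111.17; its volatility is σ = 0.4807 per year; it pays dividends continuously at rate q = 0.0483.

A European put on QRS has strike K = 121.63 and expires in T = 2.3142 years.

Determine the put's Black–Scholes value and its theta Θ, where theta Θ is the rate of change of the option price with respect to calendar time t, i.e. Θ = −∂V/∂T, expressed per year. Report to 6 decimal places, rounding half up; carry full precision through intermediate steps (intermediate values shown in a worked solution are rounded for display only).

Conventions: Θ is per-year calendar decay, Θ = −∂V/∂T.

σ√T = 0.4807·√2.3142 = 0.731265
d₁ = (ln(S/K) + (r−q+σ²/2)T) / (σ√T) = (ln(111.17/121.63) + (0.078−0.0483+0.4807²/2)·2.3142) / 0.731265 = (-0.089923 + 0.336106) / 0.731265 = 0.336653
d₂ = d₁ − σ√T = 0.336653 − 0.731265 = -0.394611
e^{−rT} = 0.834846
e^{−qT} = 0.894245
N(−d₁) = 0.368189,  N(−d₂) = 0.653435
Put price V = K·e^{−rT}·N(−d₂) − S·e^{−qT}·N(−d₁) = 66.351346 − 36.602854 = 29.748492
φ(d₁) = (1/√(2π))·e^{−d₁²/2} = 0.376964
Θ = −S·e^{−qT}·φ(d₁)·σ/(2√T) − q·S·e^{−qT}·N(−d₁) + r·K·e^{−rT}·N(−d₂) = −5.920893 − 1.767918 + 5.175405 = -2.513406

price = 29.748492
Θ = -2.513406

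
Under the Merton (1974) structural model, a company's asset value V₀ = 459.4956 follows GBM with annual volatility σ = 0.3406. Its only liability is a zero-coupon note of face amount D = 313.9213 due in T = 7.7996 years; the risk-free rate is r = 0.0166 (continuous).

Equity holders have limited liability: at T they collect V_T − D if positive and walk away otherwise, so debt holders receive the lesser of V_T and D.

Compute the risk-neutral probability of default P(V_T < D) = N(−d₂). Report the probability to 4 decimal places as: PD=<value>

PD=0.4757

Work the structural quantities from V₀ = 459.4956 against face 313.9213:
d₁ = [ln(V₀/D) + (r + σ²/2)T] / (σ√T)
   = [ln(459.4956/313.9213) + (0.0166 + 0.5·0.3406²)·7.7996] / (0.3406·√7.7996)
   = [0.380987 + 0.581883] / 0.951220 = 1.012248
d₂ = d₁ − σ√T = 1.012248 − 0.951220 = 0.061028
risk-neutral PD = N(−d₂) = N(-0.061028) = 0.475668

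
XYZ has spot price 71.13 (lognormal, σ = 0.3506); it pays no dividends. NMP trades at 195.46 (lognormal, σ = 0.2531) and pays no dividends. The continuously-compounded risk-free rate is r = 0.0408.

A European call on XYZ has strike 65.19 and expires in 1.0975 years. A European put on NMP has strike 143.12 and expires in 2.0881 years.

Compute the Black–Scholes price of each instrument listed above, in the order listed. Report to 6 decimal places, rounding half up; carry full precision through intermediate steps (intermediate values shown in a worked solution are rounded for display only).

[XYZ call K=65.19]
σ√T = 0.3506·√1.0975 = 0.367294
d₁ = (ln(S/K) + (r+σ²/2)T) / (σ√T) = (ln(71.13/65.19) + (0.0408+0.3506²/2)·1.0975) / 0.367294 = (0.087203 + 0.112231) / 0.367294 = 0.542981
d₂ = d₁ − σ√T = 0.542981 − 0.367294 = 0.175686
e^{−rT} = 0.956210
N(d₁) = 0.706428,  N(d₂) = 0.569730
price = S·N(d₁) − K·e^{−rT}·N(d₂) = 50.248252 − 35.514284 = 14.733968
[NMP put K=143.12]
σ√T = 0.2531·√2.0881 = 0.365736
d₁ = (ln(S/K) + (r+σ²/2)T) / (σ√T) = (ln(195.46/143.12) + (0.0408+0.2531²/2)·2.0881) / 0.365736 = (0.311672 + 0.152076) / 0.365736 = 1.267986
d₂ = d₁ − σ√T = 1.267986 − 0.365736 = 0.902250
e^{−rT} = 0.918334
N(−d₁) = 0.102401,  N(−d₂) = 0.183462
price = K·e^{−rT}·N(−d₂) − S·N(−d₁) = 24.112768 − 20.015391 = 4.097377

price(XYZ call K=65.19) = 14.733968
price(NMP put K=143.12) = 4.097377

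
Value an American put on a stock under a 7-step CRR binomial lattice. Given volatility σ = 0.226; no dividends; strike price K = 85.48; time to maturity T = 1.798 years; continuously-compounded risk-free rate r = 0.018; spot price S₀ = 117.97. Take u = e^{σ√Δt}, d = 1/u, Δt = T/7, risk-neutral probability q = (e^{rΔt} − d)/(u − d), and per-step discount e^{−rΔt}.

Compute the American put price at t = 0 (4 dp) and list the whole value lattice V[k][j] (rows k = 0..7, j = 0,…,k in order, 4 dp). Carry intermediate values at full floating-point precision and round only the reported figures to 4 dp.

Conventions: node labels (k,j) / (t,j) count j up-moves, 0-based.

price = 1.7281
tree:
1.7281
2.9233 0.5083
4.8616 0.9461 0.0603
7.9103 1.7543 0.1191 0.0000
12.4991 3.2390 0.2353 0.0000 0.0000
18.9446 5.9507 0.4650 0.0000 0.0000 0.0000
26.1453 10.8701 0.9189 0.0000 0.0000 0.0000 0.0000
32.5666 18.9446 1.8157 0.0000 0.0000 0.0000 0.0000 0.0000

Δt=0.25686  u=1.12136  d=0.89178  q=0.49158  discount=0.99539
step 7 (expiry): payoffs max(K−S,0) = 32.5666 18.9446 1.8157 0.0000 0.0000 0.0000 0.0000 0.0000
k=6: (k=6,j=0): S=59.3347, K−S=26.1453, hold=25.7510 ⇒ V=26.1453 exercise | (k=6,j=1): S=74.6099, K−S=10.8701, hold=10.4758 ⇒ V=10.8701 exercise | (k=6,j=2): S=93.8175, K−S=0.0000, hold=0.9189 ⇒ V=0.9189 continue | (k=6,j=3): S=117.9700, K−S=0.0000, hold=0.0000 ⇒ V=0.0000 continue | (k=6,j=4): S=148.3403, K−S=0.0000, hold=0.0000 ⇒ V=0.0000 continue | (k=6,j=5): S=186.5291, K−S=0.0000, hold=0.0000 ⇒ V=0.0000 continue | (k=6,j=6): S=234.5493, K−S=0.0000, hold=0.0000 ⇒ V=0.0000 continue
k=5: (k=5,j=0): S=66.5354, K−S=18.9446, hold=18.5503 ⇒ V=18.9446 exercise | (k=5,j=1): S=83.6643, K−S=1.8157, hold=5.9507 ⇒ V=5.9507 continue | (k=5,j=2): S=105.2029, K−S=0.0000, hold=0.4650 ⇒ V=0.4650 continue | (k=5,j=3): S=132.2864, K−S=0.0000, hold=0.0000 ⇒ V=0.0000 continue | (k=5,j=4): S=166.3424, K−S=0.0000, hold=0.0000 ⇒ V=0.0000 continue | (k=5,j=5): S=209.1656, K−S=0.0000, hold=0.0000 ⇒ V=0.0000 continue
k=4: (k=4,j=0): S=74.6099, K−S=10.8701, hold=12.4991 ⇒ V=12.4991 continue | (k=4,j=1): S=93.8175, K−S=0.0000, hold=3.2390 ⇒ V=3.2390 continue | (k=4,j=2): S=117.9700, K−S=0.0000, hold=0.2353 ⇒ V=0.2353 continue | (k=4,j=3): S=148.3403, K−S=0.0000, hold=0.0000 ⇒ V=0.0000 continue | (k=4,j=4): S=186.5291, K−S=0.0000, hold=0.0000 ⇒ V=0.0000 continue
k=3: (k=3,j=0): S=83.6643, K−S=1.8157, hold=7.9103 ⇒ V=7.9103 continue | (k=3,j=1): S=105.2029, K−S=0.0000, hold=1.7543 ⇒ V=1.7543 continue | (k=3,j=2): S=132.2864, K−S=0.0000, hold=0.1191 ⇒ V=0.1191 continue | (k=3,j=3): S=166.3424, K−S=0.0000, hold=0.0000 ⇒ V=0.0000 continue
k=2: (k=2,j=0): S=93.8175, K−S=0.0000, hold=4.8616 ⇒ V=4.8616 continue | (k=2,j=1): S=117.9700, K−S=0.0000, hold=0.9461 ⇒ V=0.9461 continue | (k=2,j=2): S=148.3403, K−S=0.0000, hold=0.0603 ⇒ V=0.0603 continue
k=1: (k=1,j=0): S=105.2029, K−S=0.0000, hold=2.9233 ⇒ V=2.9233 continue | (k=1,j=1): S=132.2864, K−S=0.0000, hold=0.5083 ⇒ V=0.5083 continue
k=0: (k=0,j=0): S=117.9700, K−S=0.0000, hold=1.7281 ⇒ V=1.7281 continue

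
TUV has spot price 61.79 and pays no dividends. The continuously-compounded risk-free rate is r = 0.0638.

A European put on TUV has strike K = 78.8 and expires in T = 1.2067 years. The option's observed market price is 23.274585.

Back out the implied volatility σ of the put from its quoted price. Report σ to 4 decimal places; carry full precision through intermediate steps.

At σ = 0.5911 the Black–Scholes value reproduces the quote:
σ√T = 0.5911·√1.2067 = 0.649323
d₁ = (ln(S/K) + (r+σ²/2)T) / (σ√T) = (ln(61.79/78.8) + (0.0638+0.5911²/2)·1.2067) / 0.649323 = (-0.243171 + 0.287797) / 0.649323 = 0.068727
d₂ = d₁ − σ√T = 0.068727 − 0.649323 = -0.580596
e^{−rT} = 0.925901
N(−d₁) = 0.472603,  N(−d₂) = 0.719244
V = K·e^{−rT}·N(−d₂) − S·N(−d₁) = 52.476752 − 29.202168 = 23.274585 (matching the quote); vega is positive throughout, so no other σ reproduces this price

sigma = 0.5911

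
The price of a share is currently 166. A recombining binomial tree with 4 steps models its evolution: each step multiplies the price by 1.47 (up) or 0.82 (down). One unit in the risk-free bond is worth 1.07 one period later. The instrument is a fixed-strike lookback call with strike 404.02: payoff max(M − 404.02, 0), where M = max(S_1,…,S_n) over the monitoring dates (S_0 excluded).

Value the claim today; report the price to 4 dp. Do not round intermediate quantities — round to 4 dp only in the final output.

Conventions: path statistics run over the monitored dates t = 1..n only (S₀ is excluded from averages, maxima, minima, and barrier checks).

With p* = (R−d)/(u−d) = 0.3846, sum probability × payoff across the paths and divide by R^4.
Enumerate all 2^4 = 16 price paths (U = up ×1.47, D = down ×0.82); each path with k up-moves has probability p*^k·(1−p*)^(4−k).
DDDD: M=136.1200, payoff=0.0000, prob=0.143412
UDDD: M=244.0200, payoff=0.0000, prob=0.089633
DUDD: M=200.0964, payoff=0.0000, prob=0.089633
UUDD: M=358.7094, payoff=0.0000, prob=0.056020
DDUD: M=164.0790, payoff=0.0000, prob=0.089633
UDUD: M=294.1417, payoff=0.0000, prob=0.056020
DUUD: M=294.1417, payoff=0.0000, prob=0.056020
UUUD: M=527.3028, payoff=123.2828, prob=0.035013
DDDU: M=136.1200, payoff=0.0000, prob=0.089633
UDDU: M=244.0200, payoff=0.0000, prob=0.056020
DUDU: M=241.1962, payoff=0.0000, prob=0.056020
UUDU: M=432.3883, payoff=28.3683, prob=0.035013
DDUU: M=241.1962, payoff=0.0000, prob=0.056020
UDUU: M=432.3883, payoff=28.3683, prob=0.035013
DUUU: M=432.3883, payoff=28.3683, prob=0.035013
UUUU: M=775.1351, payoff=371.1151, prob=0.021883
Price = Σ prob·payoff / R^4 = 15.417342 / 1.310796 = 11.7618

price = 11.7618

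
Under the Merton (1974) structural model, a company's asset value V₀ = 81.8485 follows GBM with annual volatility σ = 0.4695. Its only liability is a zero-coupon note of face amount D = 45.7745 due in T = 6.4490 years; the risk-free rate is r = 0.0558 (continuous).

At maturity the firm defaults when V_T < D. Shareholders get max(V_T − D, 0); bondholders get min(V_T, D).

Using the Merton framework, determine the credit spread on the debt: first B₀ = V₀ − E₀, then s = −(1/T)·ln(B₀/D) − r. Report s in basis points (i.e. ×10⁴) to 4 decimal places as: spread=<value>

With assets at 81.8485 and a single debt payment of 45.7745 at 6.4490 years:
d₁ = [ln(V₀/D) + (r + σ²/2)T] / (σ√T)
   = [ln(81.8485/45.7745) + (0.0558 + 0.5·0.4695²)·6.4490] / (0.4695·√6.4490)
   = [0.581143 + 1.070632] / 1.192290 = 1.385380
d₂ = d₁ − σ√T = 1.385380 − 1.192290 = 0.193090
N(d₁) = 0.917032,  N(d₂) = 0.576556,  e^(−rT) = 0.697778
E₀ = V₀·N(d₁) − D·e^(−rT)·N(d₂)
   = 81.8485·0.917032 − 45.7745·0.697778·0.576556 = 56.642232
B₀ = V₀ − E₀ = 81.8485 − 56.642232 = 25.206268
spread = −(1/T)·ln(B₀/D) − r = −(1/6.4490)·ln(25.206268/45.7745) − 0.0558 = 0.03671581
in basis points: 0.03671581 × 10⁴ = 367.1581 bp

spread=367.1581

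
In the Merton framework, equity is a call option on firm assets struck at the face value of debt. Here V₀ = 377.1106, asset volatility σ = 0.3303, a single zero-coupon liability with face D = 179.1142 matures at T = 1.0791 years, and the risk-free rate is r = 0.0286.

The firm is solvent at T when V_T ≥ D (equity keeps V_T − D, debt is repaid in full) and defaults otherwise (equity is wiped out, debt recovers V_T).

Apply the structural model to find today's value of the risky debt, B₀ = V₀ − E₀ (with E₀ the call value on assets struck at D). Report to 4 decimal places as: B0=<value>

B0=173.3136

Equity is a call on the firm's assets struck at D = 179.1142:
d₁ = [ln(V₀/D) + (r + σ²/2)T] / (σ√T)
   = [ln(377.1106/179.1142) + (0.0286 + 0.5·0.3303²)·1.0791] / (0.3303·√1.0791)
   = [0.744515 + 0.089726] / 0.343115 = 2.431376
d₂ = d₁ − σ√T = 2.431376 − 0.343115 = 2.088261
N(d₁) = 0.992479,  N(d₂) = 0.981613,  e^(−rT) = 0.969609
E₀ = V₀·N(d₁) − D·e^(−rT)·N(d₂)
   = 377.1106·0.992479 − 179.1142·0.969609·0.981613 = 203.796974
B₀ = V₀ − E₀ = 377.1106 − 203.796974 = 173.313626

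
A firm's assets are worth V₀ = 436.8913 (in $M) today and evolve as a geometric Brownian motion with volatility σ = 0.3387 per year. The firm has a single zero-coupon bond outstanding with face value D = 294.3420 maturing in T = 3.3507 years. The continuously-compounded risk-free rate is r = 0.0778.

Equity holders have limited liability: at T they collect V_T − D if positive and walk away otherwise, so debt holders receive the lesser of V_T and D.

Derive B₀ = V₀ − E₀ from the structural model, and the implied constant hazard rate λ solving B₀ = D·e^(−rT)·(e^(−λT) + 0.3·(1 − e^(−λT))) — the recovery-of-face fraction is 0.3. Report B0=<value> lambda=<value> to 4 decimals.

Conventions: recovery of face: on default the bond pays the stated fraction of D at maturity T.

B0=212.6856 lambda=0.0278

Equity is a call on the firm's assets struck at D = 294.3420:
d₁ = [ln(V₀/D) + (r + σ²/2)T] / (σ√T)
   = [ln(436.8913/294.3420) + (0.0778 + 0.5·0.3387²)·3.3507] / (0.3387·√3.3507)
   = [0.394942 + 0.452877] / 0.619988 = 1.367477
d₂ = d₁ − σ√T = 1.367477 − 0.619988 = 0.747490
N(d₁) = 0.914262,  N(d₂) = 0.772616,  e^(−rT) = 0.770524
E₀ = V₀·N(d₁) − D·e^(−rT)·N(d₂)
   = 436.8913·0.914262 − 294.3420·0.770524·0.772616 = 224.205729
B₀ = V₀ − E₀ = 436.8913 − 224.205729 = 212.685571
e^(−λT) = (B₀·e^(rT)/D − 0.3)/(1 − 0.3) = (212.6856·1.297818/294.3420 − 0.3)/0.7 = 0.91111030
λ = −ln(0.91111030)/3.3507 = 0.027783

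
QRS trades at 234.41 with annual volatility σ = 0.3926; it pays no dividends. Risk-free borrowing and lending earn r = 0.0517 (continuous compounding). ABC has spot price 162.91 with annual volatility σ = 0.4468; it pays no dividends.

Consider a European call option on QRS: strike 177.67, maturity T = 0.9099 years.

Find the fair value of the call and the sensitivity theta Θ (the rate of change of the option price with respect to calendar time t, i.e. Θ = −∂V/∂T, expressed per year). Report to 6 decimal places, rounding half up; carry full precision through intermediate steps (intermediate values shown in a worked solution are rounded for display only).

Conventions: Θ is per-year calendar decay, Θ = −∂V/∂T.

σ√T = 0.3926·√0.9099 = 0.374496
d₁ = (ln(S/K) + (r+σ²/2)T) / (σ√T) = (ln(234.41/177.67) + (0.0517+0.3926²/2)·0.9099) / 0.374496 = (0.277144 + 0.117165) / 0.374496 = 1.052907
d₂ = d₁ − σ√T = 1.052907 − 0.374496 = 0.678411
e^{−rT} = 0.954047
N(d₁) = 0.853808,  N(d₂) = 0.751244
Call price V = S·N(d₁) − K·e^{−rT}·N(d₂) = 200.141157 − 127.340132 = 72.801024
φ(d₁) = (1/√(2π))·e^{−d₁²/2} = 0.229181
Θ = −S·φ(d₁)·σ/(2√T) − r·K·e^{−rT}·N(d₂) = −11.055479 − 6.583485 = -17.638964

price = 72.801024
Θ = -17.638964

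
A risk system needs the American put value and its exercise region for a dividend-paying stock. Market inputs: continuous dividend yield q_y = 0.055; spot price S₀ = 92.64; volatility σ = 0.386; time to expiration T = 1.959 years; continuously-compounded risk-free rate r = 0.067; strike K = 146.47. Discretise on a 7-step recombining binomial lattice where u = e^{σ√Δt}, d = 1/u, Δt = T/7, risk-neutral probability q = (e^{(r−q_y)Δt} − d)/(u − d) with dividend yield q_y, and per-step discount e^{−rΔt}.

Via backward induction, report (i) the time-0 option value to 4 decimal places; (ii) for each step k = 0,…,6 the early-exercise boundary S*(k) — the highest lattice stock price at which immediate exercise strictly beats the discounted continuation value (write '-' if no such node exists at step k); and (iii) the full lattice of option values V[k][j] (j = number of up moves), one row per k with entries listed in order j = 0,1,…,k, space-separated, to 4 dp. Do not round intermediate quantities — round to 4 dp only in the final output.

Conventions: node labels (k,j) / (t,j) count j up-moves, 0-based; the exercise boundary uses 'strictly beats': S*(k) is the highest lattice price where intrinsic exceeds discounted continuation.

price = 56.6224
boundary = - 75.5293 61.5790 75.5293 61.5790 75.5293 92.6400
tree:
56.6224
70.9407 41.9741
84.8910 55.4945 27.6665
96.2647 70.9407 39.4612 14.8145
105.5376 84.8910 54.1751 23.6332 4.9622
113.0979 96.2647 70.9407 36.5214 9.3168 0.0000
119.2617 105.5376 84.8910 53.8300 17.4926 0.0000 0.0000
124.2871 113.0979 96.2647 70.9407 32.8430 0.0000 0.0000 0.0000

params: Δt=0.27986 u=1.22654 d=0.81530 q=0.45731 e^(-rΔt)=0.98142
t_7 payoffs: 124.2871 113.0979 96.2647 70.9407 32.8430 0.0000 0.0000 0.0000
t_6: node(6,0) S=27.2083 payoff=119.2617 vs cont=116.9565 → 119.2617 [stop]  node(6,1) S=40.9324 payoff=105.5376 vs cont=103.4420 → 105.5376 [stop]  node(6,2) S=61.5790 payoff=84.8910 vs cont=83.1108 → 84.8910 [stop]  node(6,3) S=92.6400 payoff=53.8300 vs cont=52.5242 → 53.8300 [stop]  node(6,4) S=139.3684 payoff=7.1016 vs cont=17.4926 → 17.4926 [wait]  node(6,5) S=209.6670 payoff=0.0000 vs cont=0.0000 → 0.0000 [wait]  node(6,6) S=315.4248 payoff=0.0000 vs cont=0.0000 → 0.0000 [wait]  ⇒ S*(6)=92.6400
t_5: node(5,0) S=33.3721 payoff=113.0979 vs cont=110.8868 → 113.0979 [stop]  node(5,1) S=50.2053 payoff=96.2647 vs cont=94.3107 → 96.2647 [stop]  node(5,2) S=75.5293 payoff=70.9407 vs cont=69.3735 → 70.9407 [stop]  node(5,3) S=113.6270 payoff=32.8430 vs cont=36.5214 → 36.5214 [wait]  node(5,4) S=170.9414 payoff=0.0000 vs cont=9.3168 → 9.3168 [wait]  node(5,5) S=257.1657 payoff=0.0000 vs cont=0.0000 → 0.0000 [wait]  ⇒ S*(5)=75.5293
t_4: node(4,0) S=40.9324 payoff=105.5376 vs cont=103.4420 → 105.5376 [stop]  node(4,1) S=61.5790 payoff=84.8910 vs cont=83.1108 → 84.8910 [stop]  node(4,2) S=92.6400 payoff=53.8300 vs cont=54.1751 → 54.1751 [wait]  node(4,3) S=139.3684 payoff=7.1016 vs cont=23.6332 → 23.6332 [wait]  node(4,4) S=209.6670 payoff=0.0000 vs cont=4.9622 → 4.9622 [wait]  ⇒ S*(4)=61.5790
t_3: node(3,0) S=50.2053 payoff=96.2647 vs cont=94.3107 → 96.2647 [stop]  node(3,1) S=75.5293 payoff=70.9407 vs cont=69.5284 → 70.9407 [stop]  node(3,2) S=113.6270 payoff=32.8430 vs cont=39.4612 → 39.4612 [wait]  node(3,3) S=170.9414 payoff=0.0000 vs cont=14.8145 → 14.8145 [wait]  ⇒ S*(3)=75.5293
t_2: node(2,0) S=61.5790 payoff=84.8910 vs cont=83.1108 → 84.8910 [stop]  node(2,1) S=92.6400 payoff=53.8300 vs cont=55.4945 → 55.4945 [wait]  node(2,2) S=139.3684 payoff=7.1016 vs cont=27.6665 → 27.6665 [wait]  ⇒ S*(2)=61.5790
t_1: node(1,0) S=75.5293 payoff=70.9407 vs cont=70.1206 → 70.9407 [stop]  node(1,1) S=113.6270 payoff=32.8430 vs cont=41.9741 → 41.9741 [wait]  ⇒ S*(1)=75.5293
t_0: node(0,0) S=92.6400 payoff=53.8300 vs cont=56.6224 → 56.6224 [wait]  ⇒ S*(0)=-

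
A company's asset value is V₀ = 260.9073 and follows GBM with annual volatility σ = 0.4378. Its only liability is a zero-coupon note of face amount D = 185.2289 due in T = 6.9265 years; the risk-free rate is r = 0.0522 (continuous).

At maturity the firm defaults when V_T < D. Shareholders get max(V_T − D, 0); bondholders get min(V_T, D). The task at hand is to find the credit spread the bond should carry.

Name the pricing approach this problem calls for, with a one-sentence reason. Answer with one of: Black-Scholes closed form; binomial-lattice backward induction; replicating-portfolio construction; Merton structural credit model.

Key observation: with the firm-asset dynamics (V₀ = 260.9073) and a single zero-coupon liability of face 185.2289 given, debt value, spread, and default probability all derive from the option view of the balance sheet.

framework: Merton structural credit model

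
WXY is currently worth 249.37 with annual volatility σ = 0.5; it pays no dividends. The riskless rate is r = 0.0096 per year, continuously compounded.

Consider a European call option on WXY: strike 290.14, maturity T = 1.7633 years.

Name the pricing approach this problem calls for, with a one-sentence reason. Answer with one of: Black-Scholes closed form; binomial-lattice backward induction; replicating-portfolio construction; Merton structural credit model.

framework: Black-Scholes closed form

Key observation: a European claim on WXY (strike 290.14) — a lognormal (GBM) underlying with constant rate and volatility — has an exact closed-form value; no lattice or capital structure is involved.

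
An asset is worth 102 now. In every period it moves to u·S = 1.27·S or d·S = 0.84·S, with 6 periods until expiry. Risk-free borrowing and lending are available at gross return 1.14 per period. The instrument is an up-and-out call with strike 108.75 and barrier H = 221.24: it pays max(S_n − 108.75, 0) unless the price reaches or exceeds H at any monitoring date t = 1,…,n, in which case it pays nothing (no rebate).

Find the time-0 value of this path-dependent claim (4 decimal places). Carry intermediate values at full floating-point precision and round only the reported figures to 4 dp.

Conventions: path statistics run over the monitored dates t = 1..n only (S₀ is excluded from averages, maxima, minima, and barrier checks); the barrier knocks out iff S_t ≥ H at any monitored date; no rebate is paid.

price = 9.0326

With p* = (R−d)/(u−d) = 0.6977, sum probability × payoff across the paths and divide by R^6.
Enumerate all 2^6 = 64 price paths (U = up ×1.27, D = down ×0.84); each path with k up-moves has probability p*^k·(1−p*)^(6−k).
DDDDDD: M=85.6800, payoff=0.0000, prob=0.000764
UDDDDD: M=129.5400, payoff=0.0000, prob=0.001762
DUDDDD: M=108.8136, payoff=0.0000, prob=0.001762
UUDDDD: M=164.5158, payoff=0.0000, prob=0.004066
DDUDDD: M=91.4034, payoff=0.0000, prob=0.001762
UDUDDD: M=138.1933, payoff=0.0000, prob=0.004066
DUUDDD: M=138.1933, payoff=0.0000, prob=0.004066
UUUDDD: M=208.9351, payoff=15.0866, prob=0.009384
DDDUDD: M=85.6800, payoff=0.0000, prob=0.001762
UDDUDD: M=129.5400, payoff=0.0000, prob=0.004066
DUDUDD: M=116.0823, payoff=0.0000, prob=0.004066
UUDUDD: M=175.5055, payoff=15.0866, prob=0.009384
DDUUDD: M=116.0823, payoff=0.0000, prob=0.004066
UDUUDD: M=175.5055, payoff=15.0866, prob=0.009384
DUUUDD: M=175.5055, payoff=15.0866, prob=0.009384
UUUUDD: M=265.3475, payoff=0.0000, prob=0.021655
DDDDUD: M=85.6800, payoff=0.0000, prob=0.001762
UDDDUD: M=129.5400, payoff=0.0000, prob=0.004066
DUDDUD: M=108.8136, payoff=0.0000, prob=0.004066
UUDDUD: M=164.5158, payoff=15.0866, prob=0.009384
DDUDUD: M=97.5092, payoff=0.0000, prob=0.004066
UDUDUD: M=147.4246, payoff=15.0866, prob=0.009384
DUUDUD: M=147.4246, payoff=15.0866, prob=0.009384
UUUDUD: M=222.8919, payoff=0.0000, prob=0.021655
DDDUUD: M=97.5092, payoff=0.0000, prob=0.004066
UDDUUD: M=147.4246, payoff=15.0866, prob=0.009384
DUDUUD: M=147.4246, payoff=15.0866, prob=0.009384
UUDUUD: M=222.8919, payoff=0.0000, prob=0.021655
DDUUUD: M=147.4246, payoff=15.0866, prob=0.009384
UDUUUD: M=222.8919, payoff=0.0000, prob=0.021655
DUUUUD: M=222.8919, payoff=0.0000, prob=0.021655
UUUUUD: M=336.9914, payoff=0.0000, prob=0.049973
DDDDDU: M=85.6800, payoff=0.0000, prob=0.001762
UDDDDU: M=129.5400, payoff=0.0000, prob=0.004066
DUDDDU: M=108.8136, payoff=0.0000, prob=0.004066
UUDDDU: M=164.5158, payoff=15.0866, prob=0.009384
DDUDDU: M=91.4034, payoff=0.0000, prob=0.004066
UDUDDU: M=138.1933, payoff=15.0866, prob=0.009384
DUUDDU: M=138.1933, payoff=15.0866, prob=0.009384
UUUDDU: M=208.9351, payoff=78.4792, prob=0.021655
DDDUDU: M=85.6800, payoff=0.0000, prob=0.004066
UDDUDU: M=129.5400, payoff=15.0866, prob=0.009384
DUDUDU: M=123.8366, payoff=15.0866, prob=0.009384
UUDUDU: M=187.2292, payoff=78.4792, prob=0.021655
DDUUDU: M=123.8366, payoff=15.0866, prob=0.009384
UDUUDU: M=187.2292, payoff=78.4792, prob=0.021655
DUUUDU: M=187.2292, payoff=78.4792, prob=0.021655
UUUUDU: M=283.0727, payoff=0.0000, prob=0.049973
DDDDUU: M=85.6800, payoff=0.0000, prob=0.004066
UDDDUU: M=129.5400, payoff=15.0866, prob=0.009384
DUDDUU: M=123.8366, payoff=15.0866, prob=0.009384
UUDDUU: M=187.2292, payoff=78.4792, prob=0.021655
DDUDUU: M=123.8366, payoff=15.0866, prob=0.009384
UDUDUU: M=187.2292, payoff=78.4792, prob=0.021655
DUUDUU: M=187.2292, payoff=78.4792, prob=0.021655
UUUDUU: M=283.0727, payoff=0.0000, prob=0.049973
DDDUUU: M=123.8366, payoff=15.0866, prob=0.009384
UDDUUU: M=187.2292, payoff=78.4792, prob=0.021655
DUDUUU: M=187.2292, payoff=78.4792, prob=0.021655
UUDUUU: M=283.0727, payoff=0.0000, prob=0.049973
DDUUUU: M=187.2292, payoff=78.4792, prob=0.021655
UDUUUU: M=283.0727, payoff=0.0000, prob=0.049973
DUUUUU: M=283.0727, payoff=0.0000, prob=0.049973
UUUUUU: M=427.9790, payoff=0.0000, prob=0.115323
Price = Σ prob·payoff / R^6 = 19.826215 / 2.194973 = 9.0326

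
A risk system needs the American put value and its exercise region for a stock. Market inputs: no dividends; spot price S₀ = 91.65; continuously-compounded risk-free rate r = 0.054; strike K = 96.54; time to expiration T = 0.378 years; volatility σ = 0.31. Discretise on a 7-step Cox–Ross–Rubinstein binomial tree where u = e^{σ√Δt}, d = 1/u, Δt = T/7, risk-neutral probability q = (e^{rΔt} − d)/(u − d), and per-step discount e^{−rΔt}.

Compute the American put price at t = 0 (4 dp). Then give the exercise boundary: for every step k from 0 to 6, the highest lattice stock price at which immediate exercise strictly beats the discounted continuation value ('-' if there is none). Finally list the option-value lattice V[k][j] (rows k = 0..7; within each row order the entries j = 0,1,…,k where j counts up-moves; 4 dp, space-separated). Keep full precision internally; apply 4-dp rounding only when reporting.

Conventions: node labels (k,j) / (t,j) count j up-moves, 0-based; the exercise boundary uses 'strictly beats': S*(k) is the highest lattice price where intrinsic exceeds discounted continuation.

price = 8.8738
boundary = - - - 73.8373 79.3527 73.8373 79.3527
tree:
8.8738
12.6231 5.2096
17.2975 8.0639 2.4112
22.7027 12.0413 4.1691 0.6832
27.8347 17.1873 7.0114 1.3765 0.0000
32.6099 22.7027 11.3287 2.7735 0.0000 0.0000
37.0533 27.8347 17.1873 5.5884 0.0000 0.0000 0.0000
41.1879 32.6099 22.7027 11.2600 0.0000 0.0000 0.0000 0.0000

Δt=0.05400  u=1.07470  d=0.93050  q=0.50225  discount=0.99709
step 7 (expiry): payoffs max(K−S,0) = 41.1879 32.6099 22.7027 11.2600 0.0000 0.0000 0.0000 0.0000
step 6: (k=6,j=0): S=59.4867, K−S=37.0533, hold=36.7722 ⇒ V=37.0533 exercise | (k=6,j=1): S=68.7053, K−S=27.8347, hold=27.5536 ⇒ V=27.8347 exercise | (k=6,j=2): S=79.3527, K−S=17.1873, hold=16.9062 ⇒ V=17.1873 exercise | (k=6,j=3): S=91.6500, K−S=4.8900, hold=5.5884 ⇒ V=5.5884 continue | (k=6,j=4): S=105.8531, K−S=0.0000, hold=0.0000 ⇒ V=0.0000 continue | (k=6,j=5): S=122.2572, K−S=0.0000, hold=0.0000 ⇒ V=0.0000 continue | (k=6,j=6): S=141.2035, K−S=0.0000, hold=0.0000 ⇒ V=0.0000 continue  boundary S*=79.3527
step 5: (k=5,j=0): S=63.9301, K−S=32.6099, hold=32.3288 ⇒ V=32.6099 exercise | (k=5,j=1): S=73.8373, K−S=22.7027, hold=22.4216 ⇒ V=22.7027 exercise | (k=5,j=2): S=85.2800, K−S=11.2600, hold=11.3287 ⇒ V=11.3287 continue | (k=5,j=3): S=98.4959, K−S=0.0000, hold=2.7735 ⇒ V=2.7735 continue | (k=5,j=4): S=113.7598, K−S=0.0000, hold=0.0000 ⇒ V=0.0000 continue | (k=5,j=5): S=131.3893, K−S=0.0000, hold=0.0000 ⇒ V=0.0000 continue  boundary S*=73.8373
step 4: (k=4,j=0): S=68.7053, K−S=27.8347, hold=27.5536 ⇒ V=27.8347 exercise | (k=4,j=1): S=79.3527, K−S=17.1873, hold=16.9406 ⇒ V=17.1873 exercise | (k=4,j=2): S=91.6500, K−S=4.8900, hold=7.0114 ⇒ V=7.0114 continue | (k=4,j=3): S=105.8531, K−S=0.0000, hold=1.3765 ⇒ V=1.3765 continue | (k=4,j=4): S=122.2572, K−S=0.0000, hold=0.0000 ⇒ V=0.0000 continue  boundary S*=79.3527
step 3: (k=3,j=0): S=73.8373, K−S=22.7027, hold=22.4216 ⇒ V=22.7027 exercise | (k=3,j=1): S=85.2800, K−S=11.2600, hold=12.0413 ⇒ V=12.0413 continue | (k=3,j=2): S=98.4959, K−S=0.0000, hold=4.1691 ⇒ V=4.1691 continue | (k=3,j=3): S=113.7598, K−S=0.0000, hold=0.6832 ⇒ V=0.6832 continue  boundary S*=73.8373
step 2: (k=2,j=0): S=79.3527, K−S=17.1873, hold=17.2975 ⇒ V=17.2975 continue | (k=2,j=1): S=91.6500, K−S=4.8900, hold=8.0639 ⇒ V=8.0639 continue | (k=2,j=2): S=105.8531, K−S=0.0000, hold=2.4112 ⇒ V=2.4112 continue  boundary S*=-
step 1: (k=1,j=0): S=85.2800, K−S=11.2600, hold=12.6231 ⇒ V=12.6231 continue | (k=1,j=1): S=98.4959, K−S=0.0000, hold=5.2096 ⇒ V=5.2096 continue  boundary S*=-
step 0: (k=0,j=0): S=91.6500, K−S=4.8900, hold=8.8738 ⇒ V=8.8738 continue  boundary S*=-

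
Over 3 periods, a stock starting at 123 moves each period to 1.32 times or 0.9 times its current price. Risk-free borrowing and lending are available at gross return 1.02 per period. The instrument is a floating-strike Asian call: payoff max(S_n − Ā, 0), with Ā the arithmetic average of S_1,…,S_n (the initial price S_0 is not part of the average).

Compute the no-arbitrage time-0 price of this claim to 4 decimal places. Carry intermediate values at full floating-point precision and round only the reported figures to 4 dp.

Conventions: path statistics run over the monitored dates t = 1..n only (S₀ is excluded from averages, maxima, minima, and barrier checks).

No-arbitrage gives p* = (R−d)/(u−d) = 0.2857: enumerate every path, weight its payoff by its p*-probability, and discount by R^3.
Enumerate all 2^3 = 8 price paths (U = up ×1.32, D = down ×0.9); each path with k up-moves has probability p*^k·(1−p*)^(3−k).
DDD: Ā=99.9990, payoff=0.0000, prob=0.364431
UDD: Ā=146.6652, payoff=0.0000, prob=0.145773
DUD: Ā=129.4452, payoff=2.0664, prob=0.145773
UUD: Ā=189.8530, payoff=3.0307, prob=0.058309
DDU: Ā=113.9472, payoff=17.5644, prob=0.145773
UDU: Ā=167.1226, payoff=25.7611, prob=0.058309
DUU: Ā=149.9026, payoff=42.9811, prob=0.058309
UUU: Ā=219.8571, payoff=63.0390, prob=0.023324
Price = Σ prob·payoff / R^3 = 8.516942 / 1.061208 = 8.0257

price = 8.0257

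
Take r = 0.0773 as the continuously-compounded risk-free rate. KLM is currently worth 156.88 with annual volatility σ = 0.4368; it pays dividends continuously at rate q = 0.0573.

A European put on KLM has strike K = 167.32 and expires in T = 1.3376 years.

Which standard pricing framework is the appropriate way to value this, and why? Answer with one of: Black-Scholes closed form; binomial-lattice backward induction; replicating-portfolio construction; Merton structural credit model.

framework: Black-Scholes closed form

Key observation: with KLM following a GBM at constant σ and r, the European put struck at 167.32 prices in closed form — nothing here needs a stepwise model or a balance sheet.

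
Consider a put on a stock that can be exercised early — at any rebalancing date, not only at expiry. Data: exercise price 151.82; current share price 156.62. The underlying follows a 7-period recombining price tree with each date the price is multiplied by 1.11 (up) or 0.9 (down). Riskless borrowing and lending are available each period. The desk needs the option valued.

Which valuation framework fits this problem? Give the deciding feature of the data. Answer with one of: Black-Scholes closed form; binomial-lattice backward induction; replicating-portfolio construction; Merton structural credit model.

framework: binomial-lattice backward induction

Key observation: the defining feature is the embedded early-exercise option across 7 discrete dates on the spot-156.62 tree; pricing the strike-151.82 put means working backward with an exercise test at every node.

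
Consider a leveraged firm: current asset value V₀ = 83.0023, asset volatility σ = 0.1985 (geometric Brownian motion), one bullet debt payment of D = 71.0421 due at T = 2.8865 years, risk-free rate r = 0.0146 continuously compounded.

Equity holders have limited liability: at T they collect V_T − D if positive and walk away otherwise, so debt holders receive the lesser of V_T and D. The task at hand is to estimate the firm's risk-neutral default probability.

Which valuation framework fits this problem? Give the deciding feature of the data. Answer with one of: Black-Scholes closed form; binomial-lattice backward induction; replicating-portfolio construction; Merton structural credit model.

Key observation: the asked-for credit quantity lives on the firm's capital structure — asset value, asset volatility, debt face 71.0421 — which is the structural model's domain.

framework: Merton structural credit model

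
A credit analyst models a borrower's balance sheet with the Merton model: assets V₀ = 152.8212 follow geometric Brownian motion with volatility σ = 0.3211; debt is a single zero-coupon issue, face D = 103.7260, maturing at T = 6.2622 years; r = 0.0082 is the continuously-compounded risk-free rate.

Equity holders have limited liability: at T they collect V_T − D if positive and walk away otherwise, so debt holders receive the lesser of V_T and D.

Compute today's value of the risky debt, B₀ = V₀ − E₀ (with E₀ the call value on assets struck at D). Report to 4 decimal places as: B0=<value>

B0=81.1450

Equity is a call on the firm's assets struck at D = 103.7260:
d₁ = [ln(V₀/D) + (r + σ²/2)T] / (σ√T)
   = [ln(152.8212/103.7260) + (0.0082 + 0.5·0.3211²)·6.2622] / (0.3211·√6.2622)
   = [0.387516 + 0.374183] / 0.803533 = 0.947937
d₂ = d₁ − σ√T = 0.947937 − 0.803533 = 0.144404
N(d₁) = 0.828419,  N(d₂) = 0.557409,  e^(−rT) = 0.949946
E₀ = V₀·N(d₁) − D·e^(−rT)·N(d₂)
   = 152.8212·0.828419 − 103.7260·0.949946·0.557409 = 71.676200
B₀ = V₀ − E₀ = 152.8212 − 71.676200 = 81.145000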